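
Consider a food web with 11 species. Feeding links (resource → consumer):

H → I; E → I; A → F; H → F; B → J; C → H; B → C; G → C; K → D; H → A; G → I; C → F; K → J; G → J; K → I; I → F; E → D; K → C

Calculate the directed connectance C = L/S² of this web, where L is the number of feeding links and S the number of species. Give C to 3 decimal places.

The web has S = 11 species and L = 18 feeding links.
C = L / S² = 18 / 121 = 0.1488 ≈ 0.149.

C = 0.149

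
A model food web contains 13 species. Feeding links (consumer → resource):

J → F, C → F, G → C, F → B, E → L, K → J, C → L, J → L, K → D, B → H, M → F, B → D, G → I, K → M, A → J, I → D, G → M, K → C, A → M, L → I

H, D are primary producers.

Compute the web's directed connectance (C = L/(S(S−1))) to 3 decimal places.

The web has S = 13 species and L = 20 feeding links.
C = L / (S(S−1)) = 20 / 156 = 0.1282 ≈ 0.128.

C = 0.128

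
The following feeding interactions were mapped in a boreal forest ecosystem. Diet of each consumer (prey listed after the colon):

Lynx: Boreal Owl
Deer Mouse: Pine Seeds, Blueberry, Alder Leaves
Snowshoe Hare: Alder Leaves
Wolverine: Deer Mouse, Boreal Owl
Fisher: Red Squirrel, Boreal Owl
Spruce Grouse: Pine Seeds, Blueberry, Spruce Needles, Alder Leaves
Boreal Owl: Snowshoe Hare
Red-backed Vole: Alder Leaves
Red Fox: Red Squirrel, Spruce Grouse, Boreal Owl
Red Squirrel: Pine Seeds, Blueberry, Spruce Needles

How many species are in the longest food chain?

One longest chain: Alder Leaves → Snowshoe Hare → Boreal Owl → Wolverine.
It has 4 species and 3 links.

4 species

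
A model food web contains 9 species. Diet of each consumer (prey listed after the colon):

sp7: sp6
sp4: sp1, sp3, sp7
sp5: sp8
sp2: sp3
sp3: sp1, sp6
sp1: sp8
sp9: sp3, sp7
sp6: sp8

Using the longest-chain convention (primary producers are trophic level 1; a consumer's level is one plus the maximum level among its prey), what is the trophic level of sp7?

sp8 is a producer → level 1.
sp6 eats sp8 → level 2.
sp7 eats sp6 → level 3.

Trophic level 3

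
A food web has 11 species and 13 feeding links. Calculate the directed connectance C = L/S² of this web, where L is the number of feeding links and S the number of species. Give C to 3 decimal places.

C = 0.107

The web has S = 11 species and L = 13 feeding links.
C = L / S² = 13 / 121 = 0.1074 ≈ 0.107.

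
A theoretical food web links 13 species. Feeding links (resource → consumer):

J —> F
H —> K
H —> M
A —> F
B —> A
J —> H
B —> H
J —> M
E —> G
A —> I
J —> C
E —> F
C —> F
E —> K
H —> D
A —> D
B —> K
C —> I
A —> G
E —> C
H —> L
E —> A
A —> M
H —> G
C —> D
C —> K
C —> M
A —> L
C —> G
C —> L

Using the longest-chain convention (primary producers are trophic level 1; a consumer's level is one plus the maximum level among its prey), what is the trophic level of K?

J is a producer → level 1.
H eats J (level 1); other prey at levels: B 1 → level 2.
K eats H (level 2); other prey at levels: B 1, E 1, C 2 → level 3.

Trophic level 3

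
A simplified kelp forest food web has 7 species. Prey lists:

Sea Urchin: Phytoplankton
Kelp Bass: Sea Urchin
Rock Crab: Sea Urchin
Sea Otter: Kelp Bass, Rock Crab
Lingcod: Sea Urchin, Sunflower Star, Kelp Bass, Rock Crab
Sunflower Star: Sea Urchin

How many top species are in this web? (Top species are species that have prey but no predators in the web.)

Top species (has prey, but nothing eats it): Lingcod, Sea Otter.
Count: 2.

2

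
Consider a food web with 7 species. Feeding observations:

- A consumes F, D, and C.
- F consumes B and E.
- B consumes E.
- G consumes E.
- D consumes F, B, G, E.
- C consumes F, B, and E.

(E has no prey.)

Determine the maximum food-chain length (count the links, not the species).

One longest chain: E → B → F → C → A.
It has 5 species and 4 links.

4 links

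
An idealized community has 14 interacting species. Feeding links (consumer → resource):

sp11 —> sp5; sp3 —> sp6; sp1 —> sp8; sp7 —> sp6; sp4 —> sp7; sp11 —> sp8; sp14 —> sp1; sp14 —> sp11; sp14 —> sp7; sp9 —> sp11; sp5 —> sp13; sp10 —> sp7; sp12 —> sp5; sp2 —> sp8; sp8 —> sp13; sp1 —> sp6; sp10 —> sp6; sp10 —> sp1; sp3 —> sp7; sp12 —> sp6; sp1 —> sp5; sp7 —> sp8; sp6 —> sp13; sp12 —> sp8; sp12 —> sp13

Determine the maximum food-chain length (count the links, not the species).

One longest chain: sp13 → sp6 → sp7 → sp4.
It has 4 species and 3 links.

3 links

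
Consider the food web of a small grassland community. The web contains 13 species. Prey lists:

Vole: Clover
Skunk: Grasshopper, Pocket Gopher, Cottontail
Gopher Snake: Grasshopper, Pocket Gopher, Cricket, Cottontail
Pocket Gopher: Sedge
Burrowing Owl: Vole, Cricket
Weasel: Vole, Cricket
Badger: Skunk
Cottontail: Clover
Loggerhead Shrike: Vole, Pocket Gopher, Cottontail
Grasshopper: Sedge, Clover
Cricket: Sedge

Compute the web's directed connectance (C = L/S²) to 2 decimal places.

C = 0.12

The web has S = 13 species and L = 21 feeding links.
C = L / S² = 21 / 169 = 0.1243 ≈ 0.12.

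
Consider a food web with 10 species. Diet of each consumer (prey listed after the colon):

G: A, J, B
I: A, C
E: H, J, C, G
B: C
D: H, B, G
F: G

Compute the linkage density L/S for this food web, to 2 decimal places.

L/S = 1.40

There are L = 14 links among S = 10 species.
L/S = 14/10 = 1.4000 ≈ 1.40.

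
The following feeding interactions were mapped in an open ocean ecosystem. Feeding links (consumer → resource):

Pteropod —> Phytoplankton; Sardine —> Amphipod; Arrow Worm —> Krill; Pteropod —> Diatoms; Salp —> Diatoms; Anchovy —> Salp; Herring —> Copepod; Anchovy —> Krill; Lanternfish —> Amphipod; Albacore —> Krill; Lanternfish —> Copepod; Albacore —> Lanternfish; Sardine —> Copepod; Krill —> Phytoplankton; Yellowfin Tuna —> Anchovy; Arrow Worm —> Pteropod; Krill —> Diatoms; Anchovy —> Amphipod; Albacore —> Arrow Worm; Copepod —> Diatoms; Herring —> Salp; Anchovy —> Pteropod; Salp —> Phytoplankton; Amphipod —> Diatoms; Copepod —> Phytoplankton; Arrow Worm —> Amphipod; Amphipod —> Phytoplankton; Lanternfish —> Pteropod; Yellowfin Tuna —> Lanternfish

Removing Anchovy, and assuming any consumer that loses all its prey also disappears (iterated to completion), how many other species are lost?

0

Remove Anchovy.
Every predator of it retains at least one other prey: Yellowfin Tuna still has Lanternfish.
No consumer loses all prey, so no secondary extinctions occur.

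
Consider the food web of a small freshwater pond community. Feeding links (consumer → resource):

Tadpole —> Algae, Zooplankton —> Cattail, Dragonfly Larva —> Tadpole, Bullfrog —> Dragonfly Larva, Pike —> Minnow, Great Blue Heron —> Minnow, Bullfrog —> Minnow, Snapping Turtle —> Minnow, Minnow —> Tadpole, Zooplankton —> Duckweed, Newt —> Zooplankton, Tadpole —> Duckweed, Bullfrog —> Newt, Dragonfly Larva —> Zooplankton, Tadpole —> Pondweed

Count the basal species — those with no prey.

Basal species (no prey listed): Algae, Duckweed, Cattail, Pondweed.
Count: 4.

4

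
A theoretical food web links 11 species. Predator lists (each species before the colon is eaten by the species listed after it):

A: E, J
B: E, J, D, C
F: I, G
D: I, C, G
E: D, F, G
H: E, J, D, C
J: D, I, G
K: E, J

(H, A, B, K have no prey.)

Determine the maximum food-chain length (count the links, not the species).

3 links

One longest chain: H → E → D → I.
It has 4 species and 3 links.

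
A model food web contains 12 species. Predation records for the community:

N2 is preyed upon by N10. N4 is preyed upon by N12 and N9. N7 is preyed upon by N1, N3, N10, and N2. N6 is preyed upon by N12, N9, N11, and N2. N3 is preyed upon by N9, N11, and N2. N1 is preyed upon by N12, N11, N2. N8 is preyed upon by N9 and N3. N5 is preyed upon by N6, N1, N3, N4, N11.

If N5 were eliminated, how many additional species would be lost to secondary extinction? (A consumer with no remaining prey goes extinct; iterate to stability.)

Remove N5.
Round 1: N4 (all prey gone), N6 (all prey gone) → extinct.
No further losses. Total secondary extinctions: 2.

2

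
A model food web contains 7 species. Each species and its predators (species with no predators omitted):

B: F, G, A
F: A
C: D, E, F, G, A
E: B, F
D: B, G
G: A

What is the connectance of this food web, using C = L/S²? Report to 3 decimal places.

C = 0.286

The web has S = 7 species and L = 14 feeding links.
C = L / S² = 14 / 49 = 0.2857 ≈ 0.286.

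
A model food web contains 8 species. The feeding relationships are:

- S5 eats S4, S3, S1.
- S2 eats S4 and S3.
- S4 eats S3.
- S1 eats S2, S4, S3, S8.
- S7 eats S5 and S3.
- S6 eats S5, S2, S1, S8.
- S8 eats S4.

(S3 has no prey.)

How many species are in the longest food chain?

One longest chain: S3 → S4 → S2 → S1 → S5 → S7.
It has 6 species and 5 links.

6 species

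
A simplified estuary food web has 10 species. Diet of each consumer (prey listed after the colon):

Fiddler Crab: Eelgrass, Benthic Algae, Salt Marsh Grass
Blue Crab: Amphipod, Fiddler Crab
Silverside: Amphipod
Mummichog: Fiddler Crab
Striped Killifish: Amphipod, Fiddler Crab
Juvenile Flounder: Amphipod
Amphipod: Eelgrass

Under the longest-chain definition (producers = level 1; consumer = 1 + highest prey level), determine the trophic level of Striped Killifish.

Trophic level 3

Eelgrass is a producer → level 1.
Amphipod eats Eelgrass → level 2.
Striped Killifish eats Amphipod (level 2); other prey at levels: Fiddler Crab 2 → level 3.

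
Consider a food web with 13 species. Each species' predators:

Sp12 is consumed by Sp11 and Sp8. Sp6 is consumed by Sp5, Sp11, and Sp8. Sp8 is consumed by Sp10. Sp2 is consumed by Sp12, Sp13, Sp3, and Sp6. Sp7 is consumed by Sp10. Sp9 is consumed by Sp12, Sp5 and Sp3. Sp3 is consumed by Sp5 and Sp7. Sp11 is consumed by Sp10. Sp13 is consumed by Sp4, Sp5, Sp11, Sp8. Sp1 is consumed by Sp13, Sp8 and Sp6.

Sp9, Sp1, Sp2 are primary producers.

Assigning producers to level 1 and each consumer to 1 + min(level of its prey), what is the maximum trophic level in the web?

3

Producers (level 1): Sp9, Sp1, Sp2.
Following each consumer down to its lowest-level prey: Sp1 → Sp6 → Sp11 (levels 1 through 3).
All prey of Sp11 (Sp6 2, Sp12 2, Sp13 2) are at level 2 or above, so Sp11 is at level 1 + 2 = 3.
Every consumer has at least one prey at level 2 or below, so none exceeds level 3.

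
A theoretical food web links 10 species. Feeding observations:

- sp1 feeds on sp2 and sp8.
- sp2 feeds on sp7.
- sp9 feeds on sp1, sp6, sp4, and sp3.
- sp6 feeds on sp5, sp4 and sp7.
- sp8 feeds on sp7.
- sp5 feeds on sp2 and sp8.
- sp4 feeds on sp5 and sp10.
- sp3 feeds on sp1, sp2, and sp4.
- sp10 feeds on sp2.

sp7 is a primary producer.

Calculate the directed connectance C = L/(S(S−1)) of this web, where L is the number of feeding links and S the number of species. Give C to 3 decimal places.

The web has S = 10 species and L = 19 feeding links.
C = L / (S(S−1)) = 19 / 90 = 0.2111 ≈ 0.211.

C = 0.211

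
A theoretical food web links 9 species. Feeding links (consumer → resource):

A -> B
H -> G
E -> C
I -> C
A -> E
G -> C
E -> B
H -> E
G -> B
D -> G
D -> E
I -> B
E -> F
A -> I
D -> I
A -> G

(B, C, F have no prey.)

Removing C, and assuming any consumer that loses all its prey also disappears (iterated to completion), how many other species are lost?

0

Remove C.
Every predator of it retains at least one other prey: G still has B; E still has B, F; I still has B.
No consumer loses all prey, so no secondary extinctions occur.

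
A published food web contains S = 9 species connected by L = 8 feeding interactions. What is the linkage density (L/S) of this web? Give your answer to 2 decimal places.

There are L = 8 links among S = 9 species.
L/S = 8/9 = 0.8889 ≈ 0.89.

L/S = 0.89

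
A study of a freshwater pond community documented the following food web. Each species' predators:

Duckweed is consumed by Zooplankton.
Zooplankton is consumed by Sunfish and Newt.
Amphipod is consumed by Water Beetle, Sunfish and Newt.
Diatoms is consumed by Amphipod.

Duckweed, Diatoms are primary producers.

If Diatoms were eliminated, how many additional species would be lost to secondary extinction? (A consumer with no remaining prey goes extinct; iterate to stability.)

Remove Diatoms.
Round 1: Amphipod (all prey gone) → extinct.
Round 2: Water Beetle (all prey gone) → extinct.
No further losses. Total secondary extinctions: 2.

2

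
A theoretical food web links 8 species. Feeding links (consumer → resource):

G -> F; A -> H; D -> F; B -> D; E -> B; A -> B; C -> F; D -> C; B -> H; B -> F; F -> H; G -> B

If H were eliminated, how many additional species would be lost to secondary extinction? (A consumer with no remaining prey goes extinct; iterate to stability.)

7

Remove H.
Round 1: F (all prey gone) → extinct.
Round 2: C (all prey gone) → extinct.
Round 3: D (all prey gone) → extinct.
Round 4: B (all prey gone) → extinct.
Round 5: E (all prey gone), A (all prey gone), G (all prey gone) → extinct.
No further losses. Total secondary extinctions: 7.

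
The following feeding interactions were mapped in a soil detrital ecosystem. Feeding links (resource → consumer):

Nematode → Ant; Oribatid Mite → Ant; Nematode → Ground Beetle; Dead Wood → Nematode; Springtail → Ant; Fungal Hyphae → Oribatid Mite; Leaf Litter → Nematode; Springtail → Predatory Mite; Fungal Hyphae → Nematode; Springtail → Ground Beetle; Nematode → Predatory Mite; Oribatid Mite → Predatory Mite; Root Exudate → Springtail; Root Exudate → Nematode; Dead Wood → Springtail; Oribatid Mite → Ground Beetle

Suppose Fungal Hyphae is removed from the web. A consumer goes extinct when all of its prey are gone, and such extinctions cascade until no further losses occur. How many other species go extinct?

Remove Fungal Hyphae.
Round 1: Oribatid Mite (all prey gone) → extinct.
No further losses. Total secondary extinctions: 1.

1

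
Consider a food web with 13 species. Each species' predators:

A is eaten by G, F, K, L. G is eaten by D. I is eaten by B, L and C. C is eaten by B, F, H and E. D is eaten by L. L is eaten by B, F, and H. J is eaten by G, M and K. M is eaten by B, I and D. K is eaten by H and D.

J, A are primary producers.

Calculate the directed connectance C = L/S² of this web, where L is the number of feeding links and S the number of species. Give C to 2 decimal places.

C = 0.14

The web has S = 13 species and L = 24 feeding links.
C = L / S² = 24 / 169 = 0.1420 ≈ 0.14.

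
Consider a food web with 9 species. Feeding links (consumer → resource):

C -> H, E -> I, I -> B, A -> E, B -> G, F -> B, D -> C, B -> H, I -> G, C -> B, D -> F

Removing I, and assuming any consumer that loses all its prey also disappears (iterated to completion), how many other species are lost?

Remove I.
Round 1: E (all prey gone) → extinct.
Round 2: A (all prey gone) → extinct.
No further losses. Total secondary extinctions: 2.

2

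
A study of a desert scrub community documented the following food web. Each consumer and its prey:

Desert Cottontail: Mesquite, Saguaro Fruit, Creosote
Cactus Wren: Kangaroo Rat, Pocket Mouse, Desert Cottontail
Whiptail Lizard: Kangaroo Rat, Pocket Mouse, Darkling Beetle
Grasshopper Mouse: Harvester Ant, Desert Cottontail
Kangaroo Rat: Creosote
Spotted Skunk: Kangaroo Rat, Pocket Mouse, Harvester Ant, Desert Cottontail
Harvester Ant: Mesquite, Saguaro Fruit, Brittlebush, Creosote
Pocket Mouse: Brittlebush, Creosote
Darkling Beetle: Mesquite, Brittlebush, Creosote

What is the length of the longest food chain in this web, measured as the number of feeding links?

One longest chain: Creosote → Kangaroo Rat → Cactus Wren.
It has 3 species and 2 links.

2 links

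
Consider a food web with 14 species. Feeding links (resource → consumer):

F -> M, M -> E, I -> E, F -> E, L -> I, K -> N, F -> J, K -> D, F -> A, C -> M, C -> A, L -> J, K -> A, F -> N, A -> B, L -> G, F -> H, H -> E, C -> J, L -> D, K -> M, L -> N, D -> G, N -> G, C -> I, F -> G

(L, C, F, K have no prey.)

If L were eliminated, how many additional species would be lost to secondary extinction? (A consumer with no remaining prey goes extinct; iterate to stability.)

Remove L.
Every predator of it retains at least one other prey: J still has C, F; I still has C; N still has F, K; D still has K; G still has F, N, D.
No consumer loses all prey, so no secondary extinctions occur.

0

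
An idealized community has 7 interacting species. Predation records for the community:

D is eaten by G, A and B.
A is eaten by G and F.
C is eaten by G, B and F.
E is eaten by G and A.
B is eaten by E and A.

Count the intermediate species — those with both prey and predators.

Intermediate species (has both prey and predators): B, E, A.
Count: 3.

3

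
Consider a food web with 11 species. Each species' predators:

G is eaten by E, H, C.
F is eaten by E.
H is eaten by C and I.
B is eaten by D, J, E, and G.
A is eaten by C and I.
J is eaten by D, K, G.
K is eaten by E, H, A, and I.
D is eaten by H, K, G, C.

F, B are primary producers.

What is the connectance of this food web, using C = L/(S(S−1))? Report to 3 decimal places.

C = 0.209

The web has S = 11 species and L = 23 feeding links.
C = L / (S(S−1)) = 23 / 110 = 0.2091 ≈ 0.209.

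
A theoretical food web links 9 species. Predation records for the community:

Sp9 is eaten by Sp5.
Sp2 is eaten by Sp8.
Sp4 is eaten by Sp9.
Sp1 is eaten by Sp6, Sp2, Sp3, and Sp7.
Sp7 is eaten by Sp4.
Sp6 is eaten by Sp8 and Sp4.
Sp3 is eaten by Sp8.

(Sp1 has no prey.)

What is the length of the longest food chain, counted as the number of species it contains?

5 species

One longest chain: Sp1 → Sp6 → Sp4 → Sp9 → Sp5.
It has 5 species and 4 links.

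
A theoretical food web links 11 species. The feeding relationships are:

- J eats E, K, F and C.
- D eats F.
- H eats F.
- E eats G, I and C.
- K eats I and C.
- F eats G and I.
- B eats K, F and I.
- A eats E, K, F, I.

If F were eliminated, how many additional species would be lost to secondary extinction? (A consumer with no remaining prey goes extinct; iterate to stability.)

2

Remove F.
Round 1: H (all prey gone), D (all prey gone) → extinct.
No further losses. Total secondary extinctions: 2.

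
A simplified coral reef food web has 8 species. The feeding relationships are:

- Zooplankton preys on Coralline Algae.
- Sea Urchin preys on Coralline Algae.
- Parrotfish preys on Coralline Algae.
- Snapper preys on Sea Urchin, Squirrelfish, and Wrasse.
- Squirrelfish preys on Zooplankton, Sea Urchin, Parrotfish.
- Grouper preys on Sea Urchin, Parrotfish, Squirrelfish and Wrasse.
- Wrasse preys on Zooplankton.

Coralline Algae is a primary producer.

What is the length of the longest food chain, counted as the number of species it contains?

One longest chain: Coralline Algae → Zooplankton → Wrasse → Grouper.
It has 4 species and 3 links.

4 species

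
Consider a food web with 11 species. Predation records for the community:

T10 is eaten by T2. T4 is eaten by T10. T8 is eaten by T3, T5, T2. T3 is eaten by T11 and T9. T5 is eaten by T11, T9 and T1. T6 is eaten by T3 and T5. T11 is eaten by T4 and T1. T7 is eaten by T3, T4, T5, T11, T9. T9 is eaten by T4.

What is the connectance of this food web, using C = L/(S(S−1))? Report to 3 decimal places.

C = 0.182

The web has S = 11 species and L = 20 feeding links.
C = L / (S(S−1)) = 20 / 110 = 0.1818 ≈ 0.182.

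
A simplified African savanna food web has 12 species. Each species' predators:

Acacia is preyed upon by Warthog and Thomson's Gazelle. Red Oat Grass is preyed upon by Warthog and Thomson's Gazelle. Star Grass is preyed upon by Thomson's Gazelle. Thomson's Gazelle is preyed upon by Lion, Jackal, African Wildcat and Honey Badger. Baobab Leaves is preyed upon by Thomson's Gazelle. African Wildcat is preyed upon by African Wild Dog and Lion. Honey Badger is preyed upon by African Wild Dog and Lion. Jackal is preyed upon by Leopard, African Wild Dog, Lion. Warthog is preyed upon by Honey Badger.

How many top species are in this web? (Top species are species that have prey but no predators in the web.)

Top species (has prey, but nothing eats it): Leopard, African Wild Dog, Lion.
Count: 3.

3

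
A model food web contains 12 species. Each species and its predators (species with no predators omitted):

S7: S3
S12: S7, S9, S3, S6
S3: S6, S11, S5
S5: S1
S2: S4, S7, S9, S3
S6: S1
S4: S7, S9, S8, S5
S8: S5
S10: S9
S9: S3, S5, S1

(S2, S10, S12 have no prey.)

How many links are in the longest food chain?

One longest chain: S2 → S4 → S7 → S3 → S6 → S1.
It has 6 species and 5 links.

5 links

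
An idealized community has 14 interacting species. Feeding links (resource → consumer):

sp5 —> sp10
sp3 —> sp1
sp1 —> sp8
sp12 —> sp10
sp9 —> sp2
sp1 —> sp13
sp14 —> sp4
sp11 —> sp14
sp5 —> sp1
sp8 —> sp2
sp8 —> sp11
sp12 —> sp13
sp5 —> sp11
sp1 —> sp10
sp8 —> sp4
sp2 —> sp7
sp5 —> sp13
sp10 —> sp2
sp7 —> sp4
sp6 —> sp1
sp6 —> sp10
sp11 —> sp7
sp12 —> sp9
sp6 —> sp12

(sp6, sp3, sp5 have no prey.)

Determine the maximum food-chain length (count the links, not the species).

One longest chain: sp6 → sp1 → sp8 → sp11 → sp14 → sp4.
It has 6 species and 5 links.

5 links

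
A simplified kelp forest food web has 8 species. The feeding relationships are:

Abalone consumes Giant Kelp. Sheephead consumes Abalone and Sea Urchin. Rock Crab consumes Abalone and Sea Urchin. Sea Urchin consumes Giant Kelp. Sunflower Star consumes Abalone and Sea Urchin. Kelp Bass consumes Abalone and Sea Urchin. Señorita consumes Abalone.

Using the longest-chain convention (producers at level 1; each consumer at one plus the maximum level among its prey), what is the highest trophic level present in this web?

3

Producers (level 1): Giant Kelp.
Giant Kelp → Abalone → Señorita gives Señorita level 3.
No species has a prey at level 3, so no species reaches level 4.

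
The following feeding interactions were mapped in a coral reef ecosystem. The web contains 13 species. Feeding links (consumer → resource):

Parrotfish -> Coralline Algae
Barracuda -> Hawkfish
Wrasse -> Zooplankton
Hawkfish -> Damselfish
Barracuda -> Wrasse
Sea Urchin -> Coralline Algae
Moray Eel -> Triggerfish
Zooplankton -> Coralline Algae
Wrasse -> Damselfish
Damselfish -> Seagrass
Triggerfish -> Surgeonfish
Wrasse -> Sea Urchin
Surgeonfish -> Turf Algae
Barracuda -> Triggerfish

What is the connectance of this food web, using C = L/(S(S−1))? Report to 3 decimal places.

C = 0.090

The web has S = 13 species and L = 14 feeding links.
C = L / (S(S−1)) = 14 / 156 = 0.0897 ≈ 0.090.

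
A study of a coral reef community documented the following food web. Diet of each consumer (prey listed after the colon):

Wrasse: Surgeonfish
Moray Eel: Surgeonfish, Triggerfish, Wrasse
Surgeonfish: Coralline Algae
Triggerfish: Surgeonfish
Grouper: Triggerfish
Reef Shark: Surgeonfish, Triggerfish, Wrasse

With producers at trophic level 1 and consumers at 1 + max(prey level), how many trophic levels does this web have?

4

Producers (level 1): Coralline Algae.
Coralline Algae → Surgeonfish → Triggerfish → Moray Eel gives Moray Eel level 4.
No species has a prey at level 4, so no species reaches level 5.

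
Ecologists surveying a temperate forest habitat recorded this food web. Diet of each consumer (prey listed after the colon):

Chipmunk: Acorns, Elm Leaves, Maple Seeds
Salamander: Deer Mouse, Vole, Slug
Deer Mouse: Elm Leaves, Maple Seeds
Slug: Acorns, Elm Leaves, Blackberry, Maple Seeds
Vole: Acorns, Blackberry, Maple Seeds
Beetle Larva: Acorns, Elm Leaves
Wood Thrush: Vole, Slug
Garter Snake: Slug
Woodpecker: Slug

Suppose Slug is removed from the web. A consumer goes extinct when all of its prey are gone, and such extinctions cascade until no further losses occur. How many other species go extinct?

Remove Slug.
Round 1: Woodpecker (all prey gone), Garter Snake (all prey gone) → extinct.
No further losses. Total secondary extinctions: 2.

2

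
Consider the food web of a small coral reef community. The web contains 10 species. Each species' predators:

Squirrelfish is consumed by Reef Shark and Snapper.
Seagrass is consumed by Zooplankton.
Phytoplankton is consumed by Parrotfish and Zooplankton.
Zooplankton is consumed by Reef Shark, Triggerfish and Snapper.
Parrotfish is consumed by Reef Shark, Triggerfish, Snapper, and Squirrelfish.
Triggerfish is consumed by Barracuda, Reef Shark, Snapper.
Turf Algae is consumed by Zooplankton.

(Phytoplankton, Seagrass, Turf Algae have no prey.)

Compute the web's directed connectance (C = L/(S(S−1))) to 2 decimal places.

The web has S = 10 species and L = 16 feeding links.
C = L / (S(S−1)) = 16 / 90 = 0.1778 ≈ 0.18.

C = 0.18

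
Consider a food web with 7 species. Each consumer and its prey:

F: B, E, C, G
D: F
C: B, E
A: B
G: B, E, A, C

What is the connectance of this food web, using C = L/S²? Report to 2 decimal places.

The web has S = 7 species and L = 12 feeding links.
C = L / S² = 12 / 49 = 0.2449 ≈ 0.24.

C = 0.24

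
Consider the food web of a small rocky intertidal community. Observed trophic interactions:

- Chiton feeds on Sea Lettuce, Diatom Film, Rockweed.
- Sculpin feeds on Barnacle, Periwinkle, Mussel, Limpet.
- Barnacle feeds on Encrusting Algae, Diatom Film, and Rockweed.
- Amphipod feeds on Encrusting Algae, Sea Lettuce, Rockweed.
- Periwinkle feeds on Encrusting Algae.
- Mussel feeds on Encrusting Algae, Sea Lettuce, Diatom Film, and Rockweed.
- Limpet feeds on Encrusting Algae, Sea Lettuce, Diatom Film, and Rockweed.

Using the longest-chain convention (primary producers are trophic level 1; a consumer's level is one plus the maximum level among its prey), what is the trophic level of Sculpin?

Encrusting Algae is a producer → level 1.
Periwinkle eats Encrusting Algae → level 2.
Sculpin eats Periwinkle (level 2); other prey at levels: Barnacle 2, Limpet 2, Mussel 2 → level 3.

Trophic level 3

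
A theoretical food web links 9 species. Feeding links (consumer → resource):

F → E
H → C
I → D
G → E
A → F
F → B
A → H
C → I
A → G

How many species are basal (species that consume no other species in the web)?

Basal species (no prey listed): E, D, B.
Count: 3.

3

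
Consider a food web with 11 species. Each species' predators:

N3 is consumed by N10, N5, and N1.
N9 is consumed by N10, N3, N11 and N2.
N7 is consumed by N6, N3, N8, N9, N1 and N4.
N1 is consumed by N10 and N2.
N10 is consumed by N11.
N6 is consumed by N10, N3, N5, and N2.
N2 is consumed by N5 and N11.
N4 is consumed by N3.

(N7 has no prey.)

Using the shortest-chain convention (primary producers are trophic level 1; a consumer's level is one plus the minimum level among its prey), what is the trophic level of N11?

Trophic level 3

N7 is a producer → level 1.
N9 eats N7 → level 2.
N11 eats N9 → level 3.
No prey of N11 is below level 2, so 3 is the minimum.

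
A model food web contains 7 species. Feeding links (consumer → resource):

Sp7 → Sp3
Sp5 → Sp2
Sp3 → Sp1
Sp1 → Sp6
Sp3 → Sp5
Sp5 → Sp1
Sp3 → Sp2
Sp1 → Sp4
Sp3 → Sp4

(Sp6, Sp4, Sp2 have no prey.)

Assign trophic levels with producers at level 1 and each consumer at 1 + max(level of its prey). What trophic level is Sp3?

Trophic level 4

Sp6 is a producer → level 1.
Sp1 eats Sp6 (level 1); other prey at levels: Sp4 1 → level 2.
Sp5 eats Sp1 (level 2); other prey at levels: Sp2 1 → level 3.
Sp3 eats Sp5 (level 3); other prey at levels: Sp4 1, Sp2 1, Sp1 2 → level 4.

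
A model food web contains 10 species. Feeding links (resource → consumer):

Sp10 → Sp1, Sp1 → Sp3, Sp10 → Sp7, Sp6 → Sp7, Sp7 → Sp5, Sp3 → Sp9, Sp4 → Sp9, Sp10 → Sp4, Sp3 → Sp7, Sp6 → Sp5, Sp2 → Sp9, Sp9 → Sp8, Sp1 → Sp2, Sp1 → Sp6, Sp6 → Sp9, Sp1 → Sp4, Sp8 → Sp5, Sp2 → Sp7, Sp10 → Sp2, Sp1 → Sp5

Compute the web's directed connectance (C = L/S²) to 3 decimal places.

C = 0.200

The web has S = 10 species and L = 20 feeding links.
C = L / S² = 20 / 100 = 0.2000 ≈ 0.200.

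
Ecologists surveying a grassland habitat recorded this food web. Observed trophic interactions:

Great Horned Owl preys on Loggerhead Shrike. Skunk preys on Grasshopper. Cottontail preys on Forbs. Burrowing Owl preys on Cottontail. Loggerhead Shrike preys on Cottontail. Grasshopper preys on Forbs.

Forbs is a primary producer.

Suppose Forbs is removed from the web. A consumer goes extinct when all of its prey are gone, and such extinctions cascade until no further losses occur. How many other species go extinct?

Remove Forbs.
Round 1: Grasshopper (all prey gone), Cottontail (all prey gone) → extinct.
Round 2: Skunk (all prey gone), Loggerhead Shrike (all prey gone), Burrowing Owl (all prey gone) → extinct.
Round 3: Great Horned Owl (all prey gone) → extinct.
No further losses. Total secondary extinctions: 6.

6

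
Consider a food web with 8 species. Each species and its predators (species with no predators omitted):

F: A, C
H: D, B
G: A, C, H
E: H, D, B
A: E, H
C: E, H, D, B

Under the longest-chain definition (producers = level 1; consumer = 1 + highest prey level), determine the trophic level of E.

Trophic level 3

G is a producer → level 1.
A eats G (level 1); other prey at levels: F 1 → level 2.
E eats A (level 2); other prey at levels: C 2 → level 3.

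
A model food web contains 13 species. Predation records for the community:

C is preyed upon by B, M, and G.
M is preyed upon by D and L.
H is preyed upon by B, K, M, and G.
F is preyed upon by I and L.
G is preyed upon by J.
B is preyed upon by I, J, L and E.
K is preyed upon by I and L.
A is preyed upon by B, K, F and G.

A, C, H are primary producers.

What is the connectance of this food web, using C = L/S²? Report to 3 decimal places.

C = 0.130

The web has S = 13 species and L = 22 feeding links.
C = L / S² = 22 / 169 = 0.1302 ≈ 0.130.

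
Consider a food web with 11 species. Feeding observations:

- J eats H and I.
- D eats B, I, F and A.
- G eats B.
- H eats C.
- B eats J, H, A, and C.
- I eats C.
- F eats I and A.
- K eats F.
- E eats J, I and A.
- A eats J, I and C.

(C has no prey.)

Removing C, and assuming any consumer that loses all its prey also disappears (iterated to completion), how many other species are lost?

Remove C.
Round 1: H (all prey gone), I (all prey gone) → extinct.
Round 2: J (all prey gone) → extinct.
Round 3: A (all prey gone) → extinct.
Round 4: B (all prey gone), F (all prey gone), E (all prey gone) → extinct.
Round 5: D (all prey gone), G (all prey gone), K (all prey gone) → extinct.
No further losses. Total secondary extinctions: 10.

10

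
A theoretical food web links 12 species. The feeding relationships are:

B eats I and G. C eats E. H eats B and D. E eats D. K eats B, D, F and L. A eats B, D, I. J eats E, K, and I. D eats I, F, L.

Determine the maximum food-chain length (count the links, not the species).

3 links

One longest chain: L → D → E → C.
It has 4 species and 3 links.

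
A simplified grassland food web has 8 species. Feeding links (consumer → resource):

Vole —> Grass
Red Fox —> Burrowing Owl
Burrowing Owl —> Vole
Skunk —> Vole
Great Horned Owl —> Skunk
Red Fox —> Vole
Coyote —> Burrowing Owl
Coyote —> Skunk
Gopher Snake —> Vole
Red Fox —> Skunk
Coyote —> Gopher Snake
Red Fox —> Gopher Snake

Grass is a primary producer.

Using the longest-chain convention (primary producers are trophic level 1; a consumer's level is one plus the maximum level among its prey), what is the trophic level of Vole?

Trophic level 2

Grass is a producer → level 1.
Vole eats Grass → level 2.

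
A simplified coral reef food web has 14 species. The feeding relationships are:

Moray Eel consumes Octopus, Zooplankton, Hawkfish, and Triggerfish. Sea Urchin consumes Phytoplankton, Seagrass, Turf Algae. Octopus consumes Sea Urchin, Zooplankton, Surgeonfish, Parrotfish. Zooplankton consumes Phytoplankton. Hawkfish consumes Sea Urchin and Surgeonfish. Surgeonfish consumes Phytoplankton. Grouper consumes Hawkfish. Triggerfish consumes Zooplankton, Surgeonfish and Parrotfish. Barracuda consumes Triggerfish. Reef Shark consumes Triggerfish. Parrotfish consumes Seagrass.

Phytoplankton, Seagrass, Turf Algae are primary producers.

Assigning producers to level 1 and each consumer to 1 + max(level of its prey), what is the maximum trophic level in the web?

4

Producers (level 1): Phytoplankton, Seagrass, Turf Algae.
Phytoplankton → Zooplankton → Triggerfish → Barracuda gives Barracuda level 4.
No species has a prey at level 4, so no species reaches level 5.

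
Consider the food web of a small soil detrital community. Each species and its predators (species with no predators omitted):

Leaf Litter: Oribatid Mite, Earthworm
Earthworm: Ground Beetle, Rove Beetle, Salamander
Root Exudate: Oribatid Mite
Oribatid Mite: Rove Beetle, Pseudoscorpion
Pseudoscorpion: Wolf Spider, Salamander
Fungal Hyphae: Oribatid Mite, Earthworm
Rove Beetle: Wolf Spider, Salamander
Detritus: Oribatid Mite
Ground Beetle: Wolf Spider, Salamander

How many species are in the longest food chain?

One longest chain: Detritus → Oribatid Mite → Pseudoscorpion → Wolf Spider.
It has 4 species and 3 links.

4 species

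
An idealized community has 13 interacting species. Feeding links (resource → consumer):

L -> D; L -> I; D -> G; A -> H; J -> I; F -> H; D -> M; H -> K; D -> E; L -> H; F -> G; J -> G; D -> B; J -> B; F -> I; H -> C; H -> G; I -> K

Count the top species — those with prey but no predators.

Top species (has prey, but nothing eats it): G, C, M, E, B, K.
Count: 6.

6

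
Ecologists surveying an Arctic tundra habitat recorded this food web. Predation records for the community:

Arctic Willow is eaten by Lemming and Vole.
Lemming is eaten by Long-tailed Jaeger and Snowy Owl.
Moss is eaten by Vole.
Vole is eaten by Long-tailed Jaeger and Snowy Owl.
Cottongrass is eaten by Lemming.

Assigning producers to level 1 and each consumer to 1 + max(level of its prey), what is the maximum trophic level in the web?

Producers (level 1): Arctic Willow, Moss, Cottongrass.
Arctic Willow → Vole → Snowy Owl gives Snowy Owl level 3.
No species has a prey at level 3, so no species reaches level 4.

3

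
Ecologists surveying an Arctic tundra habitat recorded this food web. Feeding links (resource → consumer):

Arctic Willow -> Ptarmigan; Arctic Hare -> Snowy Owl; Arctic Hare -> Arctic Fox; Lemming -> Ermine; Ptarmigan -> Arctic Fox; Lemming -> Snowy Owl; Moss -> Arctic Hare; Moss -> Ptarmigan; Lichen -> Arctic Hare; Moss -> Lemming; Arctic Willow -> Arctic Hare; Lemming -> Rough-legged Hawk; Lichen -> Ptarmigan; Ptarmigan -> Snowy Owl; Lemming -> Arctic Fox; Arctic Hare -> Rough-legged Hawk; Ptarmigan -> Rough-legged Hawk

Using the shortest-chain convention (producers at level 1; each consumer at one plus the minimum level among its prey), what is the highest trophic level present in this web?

3

Producers (level 1): Lichen, Arctic Willow, Moss.
Following each consumer down to its lowest-level prey: Moss → Lemming → Ermine (levels 1 through 3).
All prey of Ermine (Lemming 2) are at level 2 or above, so Ermine is at level 1 + 2 = 3.
Every consumer has at least one prey at level 2 or below, so none exceeds level 3.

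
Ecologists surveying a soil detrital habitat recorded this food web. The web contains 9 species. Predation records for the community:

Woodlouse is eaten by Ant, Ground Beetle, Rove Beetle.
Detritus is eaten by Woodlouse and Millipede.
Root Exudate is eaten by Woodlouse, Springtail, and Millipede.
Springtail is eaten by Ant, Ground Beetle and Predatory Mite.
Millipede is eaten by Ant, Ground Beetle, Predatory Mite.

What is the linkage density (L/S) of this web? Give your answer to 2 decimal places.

L/S = 1.56

There are L = 14 links among S = 9 species.
L/S = 14/9 = 1.5556 ≈ 1.56.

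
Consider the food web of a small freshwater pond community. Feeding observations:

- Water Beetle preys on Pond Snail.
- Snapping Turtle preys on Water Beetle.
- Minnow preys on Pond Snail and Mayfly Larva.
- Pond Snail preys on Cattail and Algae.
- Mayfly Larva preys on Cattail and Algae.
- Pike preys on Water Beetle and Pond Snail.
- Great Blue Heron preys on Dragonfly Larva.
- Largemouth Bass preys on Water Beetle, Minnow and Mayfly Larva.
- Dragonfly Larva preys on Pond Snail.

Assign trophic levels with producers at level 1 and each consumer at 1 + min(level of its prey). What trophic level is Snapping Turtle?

Cattail is a producer → level 1.
Pond Snail eats Cattail → level 2.
Water Beetle eats Pond Snail → level 3.
Snapping Turtle eats Water Beetle → level 4.
No prey of Snapping Turtle is below level 3, so 4 is the minimum.

Trophic level 4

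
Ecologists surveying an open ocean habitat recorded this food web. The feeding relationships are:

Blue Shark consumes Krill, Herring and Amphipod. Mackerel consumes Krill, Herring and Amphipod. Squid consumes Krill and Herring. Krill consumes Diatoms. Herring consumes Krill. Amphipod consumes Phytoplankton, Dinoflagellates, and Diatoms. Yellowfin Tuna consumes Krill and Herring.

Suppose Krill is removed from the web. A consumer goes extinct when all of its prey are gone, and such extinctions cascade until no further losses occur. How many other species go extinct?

Remove Krill.
Round 1: Herring (all prey gone) → extinct.
Round 2: Squid (all prey gone), Yellowfin Tuna (all prey gone) → extinct.
No further losses. Total secondary extinctions: 3.

3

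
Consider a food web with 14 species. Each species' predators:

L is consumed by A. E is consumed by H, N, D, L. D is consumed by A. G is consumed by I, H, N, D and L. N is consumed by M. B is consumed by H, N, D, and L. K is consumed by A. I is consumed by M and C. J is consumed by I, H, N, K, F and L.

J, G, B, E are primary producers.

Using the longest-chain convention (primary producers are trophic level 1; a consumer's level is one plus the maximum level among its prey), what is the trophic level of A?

Trophic level 3

J is a producer → level 1.
K eats J → level 2.
A eats K (level 2); other prey at levels: L 2, D 2 → level 3.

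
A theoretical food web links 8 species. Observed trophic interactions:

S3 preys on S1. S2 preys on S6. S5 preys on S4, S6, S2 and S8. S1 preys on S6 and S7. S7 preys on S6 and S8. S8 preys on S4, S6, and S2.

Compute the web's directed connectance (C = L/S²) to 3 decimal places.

C = 0.203

The web has S = 8 species and L = 13 feeding links.
C = L / S² = 13 / 64 = 0.2031 ≈ 0.203.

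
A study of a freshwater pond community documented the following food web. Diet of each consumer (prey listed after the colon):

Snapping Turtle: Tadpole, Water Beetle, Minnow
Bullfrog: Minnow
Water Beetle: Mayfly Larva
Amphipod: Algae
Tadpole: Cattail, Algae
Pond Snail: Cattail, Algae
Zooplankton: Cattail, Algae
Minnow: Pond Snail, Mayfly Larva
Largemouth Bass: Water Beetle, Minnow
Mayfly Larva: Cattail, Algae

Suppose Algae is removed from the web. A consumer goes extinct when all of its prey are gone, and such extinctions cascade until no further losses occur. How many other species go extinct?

1

Remove Algae.
Round 1: Amphipod (all prey gone) → extinct.
No further losses. Total secondary extinctions: 1.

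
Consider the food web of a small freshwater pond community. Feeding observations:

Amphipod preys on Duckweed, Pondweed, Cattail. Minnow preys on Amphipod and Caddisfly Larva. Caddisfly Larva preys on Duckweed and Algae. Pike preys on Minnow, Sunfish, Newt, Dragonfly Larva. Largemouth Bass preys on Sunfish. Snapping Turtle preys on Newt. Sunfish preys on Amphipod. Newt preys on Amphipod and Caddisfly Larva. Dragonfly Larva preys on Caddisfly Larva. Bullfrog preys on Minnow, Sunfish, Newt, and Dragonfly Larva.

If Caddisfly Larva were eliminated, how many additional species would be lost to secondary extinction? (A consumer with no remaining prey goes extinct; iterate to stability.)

Remove Caddisfly Larva.
Round 1: Dragonfly Larva (all prey gone) → extinct.
No further losses. Total secondary extinctions: 1.

1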